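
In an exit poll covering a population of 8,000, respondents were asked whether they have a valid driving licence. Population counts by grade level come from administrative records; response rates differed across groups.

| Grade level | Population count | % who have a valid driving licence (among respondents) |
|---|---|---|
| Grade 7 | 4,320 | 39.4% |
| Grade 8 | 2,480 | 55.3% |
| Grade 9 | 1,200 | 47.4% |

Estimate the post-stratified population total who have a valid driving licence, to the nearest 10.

Each cell contributes its population count × the respondent rate:
  Grade 7: 4,320 × 39.4% = 1702.08
  Grade 8: 2,480 × 55.3% = 1371.44
  Grade 9: 1,200 × 47.4% = 568.8
Estimated total = 3642.32 → 3,640.

3,640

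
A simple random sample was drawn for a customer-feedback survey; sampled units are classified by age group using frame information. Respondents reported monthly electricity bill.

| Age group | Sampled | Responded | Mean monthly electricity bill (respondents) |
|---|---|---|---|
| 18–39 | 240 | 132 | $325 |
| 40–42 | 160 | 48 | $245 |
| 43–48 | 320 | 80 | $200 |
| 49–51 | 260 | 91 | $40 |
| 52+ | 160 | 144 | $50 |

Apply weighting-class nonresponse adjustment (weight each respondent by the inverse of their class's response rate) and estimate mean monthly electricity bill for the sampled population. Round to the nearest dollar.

Response rates by class: 18–39 132/240 = 55%, 40–42 48/160 = 30%, 43–48 80/320 = 25%, 49–51 91/260 = 35%, 52+ 144/160 = 90%.
With weight = n_sampled/n_responded per class, the weighted class total is n_sampled:
  18–39: 240 × 325 = 78,000
  40–42: 160 × 245 = 39,200
  43–48: 320 × 200 = 64,000
  49–51: 260 × 40 = 10,400
  52+: 160 × 50 = 8000
Adjusted estimate = 199,600 / 1,140 = 175.088 → $175.

$175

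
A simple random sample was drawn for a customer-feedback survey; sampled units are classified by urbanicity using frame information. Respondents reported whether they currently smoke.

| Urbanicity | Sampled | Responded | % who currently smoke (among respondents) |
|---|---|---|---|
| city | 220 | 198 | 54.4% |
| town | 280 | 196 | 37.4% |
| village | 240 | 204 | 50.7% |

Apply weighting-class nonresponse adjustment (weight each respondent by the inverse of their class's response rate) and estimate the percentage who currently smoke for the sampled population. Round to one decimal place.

Class response rates: city 198/220 = 90%, town 196/280 = 70%, village 204/240 = 85%.
Weighting each respondent by the inverse class response rate inflates each class back to its sampled size, so the class weight is n_sampled:
  city: 220 × 54.4 = 11,968
  town: 280 × 37.4 = 10,472
  village: 240 × 50.7 = 12,168
Adjusted estimate = 34,608 / 740 = 46.7676 → 46.8%.

46.8%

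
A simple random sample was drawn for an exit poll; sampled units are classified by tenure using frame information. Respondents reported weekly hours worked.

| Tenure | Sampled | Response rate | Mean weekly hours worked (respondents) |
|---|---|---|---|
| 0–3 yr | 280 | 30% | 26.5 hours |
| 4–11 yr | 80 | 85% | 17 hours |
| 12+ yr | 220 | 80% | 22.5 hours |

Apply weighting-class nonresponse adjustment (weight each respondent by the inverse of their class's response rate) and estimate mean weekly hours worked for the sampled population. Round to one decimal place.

23.7

Inverse-response-rate weighting restores each class to its sampled count, so class totals weight by n_sampled:
  0–3 yr: 280 × 26.5 = 7420
  4–11 yr: 80 × 17 = 1360
  12+ yr: 220 × 22.5 = 4950
Adjusted estimate = 13,730 / 580 = 23.6724 → 23.7.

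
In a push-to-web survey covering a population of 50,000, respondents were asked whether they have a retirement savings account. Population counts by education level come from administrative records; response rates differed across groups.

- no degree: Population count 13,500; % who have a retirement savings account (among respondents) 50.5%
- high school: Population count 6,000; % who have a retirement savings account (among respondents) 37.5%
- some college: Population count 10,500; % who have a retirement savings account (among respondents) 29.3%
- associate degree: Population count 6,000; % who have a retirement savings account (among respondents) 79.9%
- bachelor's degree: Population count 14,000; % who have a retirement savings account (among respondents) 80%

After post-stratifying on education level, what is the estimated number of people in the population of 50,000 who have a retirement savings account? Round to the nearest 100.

Each cell contributes its population count × the respondent rate:
  no degree: 13,500 × 50.5% = 6817.5
  high school: 6,000 × 37.5% = 2250
  some college: 10,500 × 29.3% = 3076.5
  associate degree: 6,000 × 79.9% = 4794
  bachelor's degree: 14,000 × 80% = 11,200
Estimated total = 28,138 → 28,100.

28,100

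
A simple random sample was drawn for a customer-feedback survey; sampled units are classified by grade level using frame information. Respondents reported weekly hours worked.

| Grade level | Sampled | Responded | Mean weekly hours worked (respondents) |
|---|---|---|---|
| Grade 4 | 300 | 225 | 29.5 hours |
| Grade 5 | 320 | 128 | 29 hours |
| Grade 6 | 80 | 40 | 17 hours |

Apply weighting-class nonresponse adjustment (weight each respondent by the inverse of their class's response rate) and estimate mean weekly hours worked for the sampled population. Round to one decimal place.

Response rates by class: Grade 4 225/300 = 75%, Grade 5 128/320 = 40%, Grade 6 40/80 = 50%.
Inverse-response-rate weighting restores each class to its sampled count, so class totals weight by n_sampled:
  Grade 4: 300 × 29.5 = 8850
  Grade 5: 320 × 29 = 9280
  Grade 6: 80 × 17 = 1360
Adjusted estimate = 19,490 / 700 = 27.8429 → 27.8.

27.8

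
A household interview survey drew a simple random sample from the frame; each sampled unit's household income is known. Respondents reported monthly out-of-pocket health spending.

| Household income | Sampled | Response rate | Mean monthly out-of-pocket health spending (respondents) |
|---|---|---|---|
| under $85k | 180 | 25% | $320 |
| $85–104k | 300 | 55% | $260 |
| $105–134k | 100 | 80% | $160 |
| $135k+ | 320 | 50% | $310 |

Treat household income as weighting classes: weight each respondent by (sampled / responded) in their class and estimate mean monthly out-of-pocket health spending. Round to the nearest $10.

$280

Inverse-response-rate weighting restores each class to its sampled count, so class totals weight by n_sampled:
  under $85k: 180 × 320 = 57,600
  $85–104k: 300 × 260 = 78,000
  $105–134k: 100 × 160 = 16,000
  $135k+: 320 × 310 = 99,200
Adjusted estimate = 250,800 / 900 = 278.667 → $280.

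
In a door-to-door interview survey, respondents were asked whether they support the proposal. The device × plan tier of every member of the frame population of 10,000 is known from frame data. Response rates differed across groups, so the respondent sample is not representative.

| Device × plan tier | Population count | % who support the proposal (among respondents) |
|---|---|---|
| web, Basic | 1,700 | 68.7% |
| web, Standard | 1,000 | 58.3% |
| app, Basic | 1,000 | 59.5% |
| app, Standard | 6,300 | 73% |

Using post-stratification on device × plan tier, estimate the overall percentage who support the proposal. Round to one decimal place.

69.4%

Post-stratification weights by population share, not respondent share:
  web, Basic: (1,700/10,000) × 68.7 = 11.679
  web, Standard: (1,000/10,000) × 58.3 = 5.83
  app, Basic: (1,000/10,000) × 59.5 = 5.95
  app, Standard: (6,300/10,000) × 73 = 45.99
Post-stratified estimate = 69.449 → 69.4%.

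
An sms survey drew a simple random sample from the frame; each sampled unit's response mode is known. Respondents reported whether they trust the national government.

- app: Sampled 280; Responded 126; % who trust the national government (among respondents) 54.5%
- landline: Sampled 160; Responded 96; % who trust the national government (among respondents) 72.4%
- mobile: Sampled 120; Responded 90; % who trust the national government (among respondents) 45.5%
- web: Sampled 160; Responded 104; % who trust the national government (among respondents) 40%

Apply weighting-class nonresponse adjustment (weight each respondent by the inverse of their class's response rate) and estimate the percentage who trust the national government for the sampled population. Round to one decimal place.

53.8%

Response rates by class: app 126/280 = 45%, landline 96/160 = 60%, mobile 90/120 = 75%, web 104/160 = 65%.
With weight = n_sampled/n_responded per class, the weighted class total is n_sampled:
  app: 280 × 54.5 = 15,260
  landline: 160 × 72.4 = 11,584
  mobile: 120 × 45.5 = 5460
  web: 160 × 40 = 6400
Adjusted estimate = 38,704 / 720 = 53.7556 → 53.8%.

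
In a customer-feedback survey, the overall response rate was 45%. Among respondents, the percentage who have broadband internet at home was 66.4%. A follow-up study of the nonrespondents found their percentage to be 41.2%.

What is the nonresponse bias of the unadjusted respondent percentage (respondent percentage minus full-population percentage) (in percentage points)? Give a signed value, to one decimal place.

+13.9 percentage points

Nonresponse fraction = 1 − 0.45 = 0.55.
Bias = (nonresponse fraction) × (respondent percentage − nonrespondent percentage)
     = 0.55 × (66.4 − 41.2) = 0.55 × 25.2 = 13.86.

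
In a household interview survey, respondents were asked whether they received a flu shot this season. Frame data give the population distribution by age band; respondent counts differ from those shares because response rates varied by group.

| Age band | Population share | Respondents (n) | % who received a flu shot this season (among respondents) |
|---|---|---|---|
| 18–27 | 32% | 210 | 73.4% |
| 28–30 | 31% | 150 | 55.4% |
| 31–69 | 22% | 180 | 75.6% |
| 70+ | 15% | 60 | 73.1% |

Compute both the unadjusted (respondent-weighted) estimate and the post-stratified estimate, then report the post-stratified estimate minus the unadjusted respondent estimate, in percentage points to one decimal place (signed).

Unadjusted (pooled respondent) estimate weights by respondent counts:
  (210/600)×73.4 + (150/600)×55.4 + (180/600)×75.6 + (60/600)×73.1 = 69.53%
Reweighting by population age band shares:
  0.32×73.4 + 0.31×55.4 + 0.22×75.6 + 0.15×73.1 = 68.259%
Difference = 68.259 − 69.53 = -1.271 pp.

-1.3 percentage points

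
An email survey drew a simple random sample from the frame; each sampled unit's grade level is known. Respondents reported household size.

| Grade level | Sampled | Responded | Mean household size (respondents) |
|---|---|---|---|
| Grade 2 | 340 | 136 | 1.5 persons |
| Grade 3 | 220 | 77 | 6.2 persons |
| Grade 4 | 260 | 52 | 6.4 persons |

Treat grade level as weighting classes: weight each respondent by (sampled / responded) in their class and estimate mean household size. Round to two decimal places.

Class response rates: Grade 2 136/340 = 40%, Grade 3 77/220 = 35%, Grade 4 52/260 = 20%.
Weighting each respondent by the inverse class response rate inflates each class back to its sampled size, so the class weight is n_sampled:
  Grade 2: 340 × 1.5 = 510
  Grade 3: 220 × 6.2 = 1364
  Grade 4: 260 × 6.4 = 1664
Adjusted estimate = 3538 / 820 = 4.31463 → 4.31.

4.31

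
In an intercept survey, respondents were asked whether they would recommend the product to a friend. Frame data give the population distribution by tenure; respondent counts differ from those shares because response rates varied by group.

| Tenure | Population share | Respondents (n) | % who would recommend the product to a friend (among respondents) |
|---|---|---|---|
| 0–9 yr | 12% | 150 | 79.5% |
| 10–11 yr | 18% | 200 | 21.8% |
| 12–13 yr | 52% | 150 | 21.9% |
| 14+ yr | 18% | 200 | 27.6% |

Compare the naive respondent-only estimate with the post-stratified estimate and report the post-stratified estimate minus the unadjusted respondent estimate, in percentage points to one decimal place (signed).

Unadjusted (pooled respondent) estimate weights by respondent counts:
  (150/700)×79.5 + (200/700)×21.8 + (150/700)×21.9 + (200/700)×27.6 = 35.8429%
Reweighting by population tenure shares:
  0.12×79.5 + 0.18×21.8 + 0.52×21.9 + 0.18×27.6 = 29.82%
Difference = 29.82 − 35.8429 = -6.0229 pp.

-6.0 percentage points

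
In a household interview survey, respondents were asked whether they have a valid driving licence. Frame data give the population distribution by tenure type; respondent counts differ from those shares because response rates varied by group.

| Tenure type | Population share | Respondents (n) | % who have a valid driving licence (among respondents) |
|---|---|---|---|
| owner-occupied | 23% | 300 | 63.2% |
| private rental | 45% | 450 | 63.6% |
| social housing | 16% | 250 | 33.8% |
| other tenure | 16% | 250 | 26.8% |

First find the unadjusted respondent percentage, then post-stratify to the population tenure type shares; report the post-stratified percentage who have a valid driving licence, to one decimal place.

Unadjusted (pooled respondent) estimate weights by respondent counts:
  (300/1250)×63.2 + (450/1250)×63.6 + (250/1250)×33.8 + (250/1250)×26.8 = 50.184%
Post-stratifying to population shares instead:
  0.23×63.2 + 0.45×63.6 + 0.16×33.8 + 0.16×26.8 = 52.852%

52.9%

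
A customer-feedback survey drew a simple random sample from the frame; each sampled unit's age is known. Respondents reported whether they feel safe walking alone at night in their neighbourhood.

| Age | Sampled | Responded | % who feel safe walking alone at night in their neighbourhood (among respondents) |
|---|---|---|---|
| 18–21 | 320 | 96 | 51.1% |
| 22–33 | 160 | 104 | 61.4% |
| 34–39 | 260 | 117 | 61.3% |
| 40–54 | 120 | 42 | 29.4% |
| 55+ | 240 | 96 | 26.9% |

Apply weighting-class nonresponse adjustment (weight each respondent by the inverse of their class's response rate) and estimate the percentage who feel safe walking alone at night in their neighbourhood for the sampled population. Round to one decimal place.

Response rates by class: 18–21 96/320 = 30%, 22–33 104/160 = 65%, 34–39 117/260 = 45%, 40–54 42/120 = 35%, 55+ 96/240 = 40%.
Each respondent's weight = sampled/responded in their class; summing within a class gives n_sampled, so:
  18–21: 320 × 51.1 = 16,352
  22–33: 160 × 61.4 = 9824
  34–39: 260 × 61.3 = 15,938
  40–54: 120 × 29.4 = 3528
  55+: 240 × 26.9 = 6456
Adjusted estimate = 52,098 / 1,100 = 47.3618 → 47.4%.

47.4%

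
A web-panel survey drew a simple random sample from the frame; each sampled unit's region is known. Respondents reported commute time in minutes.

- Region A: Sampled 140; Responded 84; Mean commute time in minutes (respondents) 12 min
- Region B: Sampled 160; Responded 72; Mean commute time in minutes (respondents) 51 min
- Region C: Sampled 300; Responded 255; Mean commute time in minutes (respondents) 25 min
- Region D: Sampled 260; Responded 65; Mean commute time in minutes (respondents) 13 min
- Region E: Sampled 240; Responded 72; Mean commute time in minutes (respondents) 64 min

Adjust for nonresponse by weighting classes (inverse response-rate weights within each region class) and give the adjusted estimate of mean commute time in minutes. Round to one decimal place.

32.8

Response rates by class: Region A 84/140 = 60%, Region B 72/160 = 45%, Region C 255/300 = 85%, Region D 65/260 = 25%, Region E 72/240 = 30%.
Inverse-response-rate weighting restores each class to its sampled count, so class totals weight by n_sampled:
  Region A: 140 × 12 = 1680
  Region B: 160 × 51 = 8160
  Region C: 300 × 25 = 7500
  Region D: 260 × 13 = 3380
  Region E: 240 × 64 = 15,360
Adjusted estimate = 36,080 / 1,100 = 32.8 → 32.8.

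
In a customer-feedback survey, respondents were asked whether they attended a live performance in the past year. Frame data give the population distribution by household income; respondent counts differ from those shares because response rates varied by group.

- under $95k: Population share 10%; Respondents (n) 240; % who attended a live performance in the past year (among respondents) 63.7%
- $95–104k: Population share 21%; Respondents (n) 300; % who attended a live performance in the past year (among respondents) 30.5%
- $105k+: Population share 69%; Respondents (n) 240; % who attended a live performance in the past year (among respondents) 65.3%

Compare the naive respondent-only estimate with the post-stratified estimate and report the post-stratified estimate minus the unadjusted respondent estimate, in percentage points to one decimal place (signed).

Unadjusted (pooled respondent) estimate weights by respondent counts:
  (240/780)×63.7 + (300/780)×30.5 + (240/780)×65.3 = 51.4231%
Post-stratifying to population shares instead:
  0.1×63.7 + 0.21×30.5 + 0.69×65.3 = 57.832%
Difference = 57.832 − 51.4231 = 6.4089 pp.

+6.4 percentage points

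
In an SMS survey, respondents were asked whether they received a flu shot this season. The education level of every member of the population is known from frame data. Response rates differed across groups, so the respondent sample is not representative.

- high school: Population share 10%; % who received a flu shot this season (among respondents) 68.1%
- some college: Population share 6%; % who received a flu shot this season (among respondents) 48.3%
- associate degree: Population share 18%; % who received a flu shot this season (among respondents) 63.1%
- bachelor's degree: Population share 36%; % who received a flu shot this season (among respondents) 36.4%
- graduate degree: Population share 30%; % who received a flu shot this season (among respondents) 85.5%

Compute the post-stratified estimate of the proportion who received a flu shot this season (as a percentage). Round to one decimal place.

59.8%

Each cell contributes population-share × respondent value:
  high school: 0.1 × 68.1 = 6.81
  some college: 0.06 × 48.3 = 2.898
  associate degree: 0.18 × 63.1 = 11.358
  bachelor's degree: 0.36 × 36.4 = 13.104
  graduate degree: 0.3 × 85.5 = 25.65
Post-stratified estimate = 59.82 → 59.8%.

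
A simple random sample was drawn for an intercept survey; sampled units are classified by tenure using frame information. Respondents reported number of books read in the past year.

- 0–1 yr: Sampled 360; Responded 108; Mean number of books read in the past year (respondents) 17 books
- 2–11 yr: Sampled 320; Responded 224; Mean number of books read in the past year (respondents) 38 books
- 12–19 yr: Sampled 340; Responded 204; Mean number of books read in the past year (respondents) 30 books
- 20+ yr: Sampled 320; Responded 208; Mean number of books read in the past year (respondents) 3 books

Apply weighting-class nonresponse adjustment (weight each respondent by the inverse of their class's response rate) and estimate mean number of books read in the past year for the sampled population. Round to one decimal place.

22.0

Response rates by class: 0–1 yr 108/360 = 30%, 2–11 yr 224/320 = 70%, 12–19 yr 204/340 = 60%, 20+ yr 208/320 = 65%.
Weighting each respondent by the inverse class response rate inflates each class back to its sampled size, so the class weight is n_sampled:
  0–1 yr: 360 × 17 = 6120
  2–11 yr: 320 × 38 = 12,160
  12–19 yr: 340 × 30 = 10,200
  20+ yr: 320 × 3 = 960
Adjusted estimate = 29,440 / 1,340 = 21.9701 → 22.0.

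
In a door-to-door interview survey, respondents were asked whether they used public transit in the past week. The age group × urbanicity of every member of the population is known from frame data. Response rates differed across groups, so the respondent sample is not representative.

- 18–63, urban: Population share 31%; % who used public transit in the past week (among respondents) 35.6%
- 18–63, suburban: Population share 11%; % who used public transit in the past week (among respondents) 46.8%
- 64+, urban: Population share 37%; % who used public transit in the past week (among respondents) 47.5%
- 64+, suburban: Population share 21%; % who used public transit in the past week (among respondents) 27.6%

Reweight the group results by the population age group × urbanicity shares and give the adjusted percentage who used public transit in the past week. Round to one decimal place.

39.6%

Reweight to the known age group × urbanicity distribution:
  18–63, urban: 0.31 × 35.6 = 11.036
  18–63, suburban: 0.11 × 46.8 = 5.148
  64+, urban: 0.37 × 47.5 = 17.575
  64+, suburban: 0.21 × 27.6 = 5.796
Post-stratified estimate = 39.555 → 39.6%.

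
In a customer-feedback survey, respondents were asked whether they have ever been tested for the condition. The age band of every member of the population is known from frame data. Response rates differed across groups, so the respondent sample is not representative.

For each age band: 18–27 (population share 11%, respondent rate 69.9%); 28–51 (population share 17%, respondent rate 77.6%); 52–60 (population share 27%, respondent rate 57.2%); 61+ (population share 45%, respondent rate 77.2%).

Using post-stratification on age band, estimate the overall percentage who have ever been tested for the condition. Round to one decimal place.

71.1%

Reweight to the known age band distribution:
  18–27: 0.11 × 69.9 = 7.689
  28–51: 0.17 × 77.6 = 13.192
  52–60: 0.27 × 57.2 = 15.444
  61+: 0.45 × 77.2 = 34.74
Post-stratified estimate = 71.065 → 71.1%.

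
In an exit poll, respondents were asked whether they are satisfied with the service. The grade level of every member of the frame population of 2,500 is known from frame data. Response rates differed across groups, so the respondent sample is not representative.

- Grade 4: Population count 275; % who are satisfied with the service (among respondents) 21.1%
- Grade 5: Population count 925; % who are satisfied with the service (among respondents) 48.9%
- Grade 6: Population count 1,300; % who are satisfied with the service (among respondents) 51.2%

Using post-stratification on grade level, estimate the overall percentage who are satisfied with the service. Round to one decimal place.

Reweight to the known grade level distribution:
  Grade 4: (275/2,500) × 21.1 = 2.321
  Grade 5: (925/2,500) × 48.9 = 18.093
  Grade 6: (1,300/2,500) × 51.2 = 26.624
Post-stratified estimate = 47.038 → 47.0%.

47.0%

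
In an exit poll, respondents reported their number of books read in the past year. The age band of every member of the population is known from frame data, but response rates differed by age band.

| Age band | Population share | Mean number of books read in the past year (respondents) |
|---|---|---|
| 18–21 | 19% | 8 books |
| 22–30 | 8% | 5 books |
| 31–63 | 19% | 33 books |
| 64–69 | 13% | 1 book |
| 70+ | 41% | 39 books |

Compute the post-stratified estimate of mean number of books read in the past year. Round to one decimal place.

Post-stratification weights by population share, not respondent share:
  18–21: 0.19 × 8 = 1.52
  22–30: 0.08 × 5 = 0.4
  31–63: 0.19 × 33 = 6.27
  64–69: 0.13 × 1 = 0.13
  70+: 0.41 × 39 = 15.99
Post-stratified estimate = 24.31 → 24.3.

24.3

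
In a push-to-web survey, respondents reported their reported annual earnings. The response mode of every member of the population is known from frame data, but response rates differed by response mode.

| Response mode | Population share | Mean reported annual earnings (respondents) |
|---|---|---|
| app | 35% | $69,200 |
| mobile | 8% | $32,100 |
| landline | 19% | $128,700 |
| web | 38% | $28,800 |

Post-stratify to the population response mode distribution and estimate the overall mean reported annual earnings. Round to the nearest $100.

$62,200

Post-stratification weights by population share, not respondent share:
  app: 0.35 × 69,200 = 24,220
  mobile: 0.08 × 32,100 = 2568
  landline: 0.19 × 128,700 = 24,453
  web: 0.38 × 28,800 = 10,944
Post-stratified estimate = 62,185 → $62,200.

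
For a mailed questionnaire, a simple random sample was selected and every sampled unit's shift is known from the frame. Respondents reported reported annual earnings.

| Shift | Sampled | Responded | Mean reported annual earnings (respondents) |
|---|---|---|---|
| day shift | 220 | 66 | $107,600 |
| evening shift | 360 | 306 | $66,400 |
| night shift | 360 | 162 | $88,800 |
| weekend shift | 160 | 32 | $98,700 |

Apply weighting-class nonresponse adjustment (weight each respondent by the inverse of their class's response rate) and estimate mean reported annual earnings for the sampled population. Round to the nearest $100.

$86,700

Response rates by class: day shift 66/220 = 30%, evening shift 306/360 = 85%, night shift 162/360 = 45%, weekend shift 32/160 = 20%.
Each respondent's weight = sampled/responded in their class; summing within a class gives n_sampled, so:
  day shift: 220 × 107,600 = 23,672,000
  evening shift: 360 × 66,400 = 23,904,000
  night shift: 360 × 88,800 = 31,968,000
  weekend shift: 160 × 98,700 = 15,792,000
Adjusted estimate = 95,336,000 / 1,100 = 86669.1 → $86,700.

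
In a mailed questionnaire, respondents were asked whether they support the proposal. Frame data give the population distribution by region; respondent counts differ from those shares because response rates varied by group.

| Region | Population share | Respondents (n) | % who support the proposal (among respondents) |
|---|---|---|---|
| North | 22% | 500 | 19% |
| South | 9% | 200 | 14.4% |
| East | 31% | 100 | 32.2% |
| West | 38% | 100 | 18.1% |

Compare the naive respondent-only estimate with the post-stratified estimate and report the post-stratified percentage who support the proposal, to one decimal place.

22.3%

Unadjusted (pooled respondent) estimate weights by respondent counts:
  (500/900)×19 + (200/900)×14.4 + (100/900)×32.2 + (100/900)×18.1 = 19.3444%
Post-stratifying to population shares instead:
  0.22×19 + 0.09×14.4 + 0.31×32.2 + 0.38×18.1 = 22.336%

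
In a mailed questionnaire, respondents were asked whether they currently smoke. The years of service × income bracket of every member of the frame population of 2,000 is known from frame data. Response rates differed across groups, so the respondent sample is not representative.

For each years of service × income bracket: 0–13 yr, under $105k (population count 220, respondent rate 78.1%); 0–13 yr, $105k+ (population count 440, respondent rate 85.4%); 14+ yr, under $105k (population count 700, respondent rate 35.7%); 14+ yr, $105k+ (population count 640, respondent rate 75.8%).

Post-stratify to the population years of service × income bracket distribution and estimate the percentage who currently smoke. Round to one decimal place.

Reweight to the known years of service × income bracket distribution:
  0–13 yr, under $105k: (220/2,000) × 78.1 = 8.591
  0–13 yr, $105k+: (440/2,000) × 85.4 = 18.788
  14+ yr, under $105k: (700/2,000) × 35.7 = 12.495
  14+ yr, $105k+: (640/2,000) × 75.8 = 24.256
Post-stratified estimate = 64.13 → 64.1%.

64.1%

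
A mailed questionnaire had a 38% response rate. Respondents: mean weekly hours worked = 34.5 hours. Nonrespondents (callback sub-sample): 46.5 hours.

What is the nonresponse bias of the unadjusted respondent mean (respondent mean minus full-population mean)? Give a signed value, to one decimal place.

-7.4

Nonresponse fraction = 1 − 0.38 = 0.62.
Bias = (nonresponse fraction) × (respondent mean − nonrespondent mean)
     = 0.62 × (34.5 − 46.5) = 0.62 × -12 = -7.44.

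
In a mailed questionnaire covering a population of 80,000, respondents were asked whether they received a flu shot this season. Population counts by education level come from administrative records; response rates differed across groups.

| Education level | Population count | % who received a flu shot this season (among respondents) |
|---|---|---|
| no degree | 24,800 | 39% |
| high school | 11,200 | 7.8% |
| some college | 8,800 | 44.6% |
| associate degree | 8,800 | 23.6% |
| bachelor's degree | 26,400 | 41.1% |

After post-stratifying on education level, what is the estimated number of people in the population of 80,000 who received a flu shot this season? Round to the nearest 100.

Apply each group's respondent rate to its population count:
  no degree: 24,800 × 39% = 9672
  high school: 11,200 × 7.8% = 873.6
  some college: 8,800 × 44.6% = 3924.8
  associate degree: 8,800 × 23.6% = 2076.8
  bachelor's degree: 26,400 × 41.1% = 10850.4
Estimated total = 27397.6 → 27,400.

27,400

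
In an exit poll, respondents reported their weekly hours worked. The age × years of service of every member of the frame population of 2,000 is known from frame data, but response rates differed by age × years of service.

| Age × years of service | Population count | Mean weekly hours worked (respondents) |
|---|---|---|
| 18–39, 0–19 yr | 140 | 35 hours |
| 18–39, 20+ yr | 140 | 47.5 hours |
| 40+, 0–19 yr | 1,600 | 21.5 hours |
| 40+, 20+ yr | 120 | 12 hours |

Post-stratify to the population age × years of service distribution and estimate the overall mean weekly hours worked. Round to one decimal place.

Weight each group's respondent value by its population share:
  18–39, 0–19 yr: (140/2,000) × 35 = 2.45
  18–39, 20+ yr: (140/2,000) × 47.5 = 3.325
  40+, 0–19 yr: (1,600/2,000) × 21.5 = 17.2
  40+, 20+ yr: (120/2,000) × 12 = 0.72
Post-stratified estimate = 23.695 → 23.7.

23.7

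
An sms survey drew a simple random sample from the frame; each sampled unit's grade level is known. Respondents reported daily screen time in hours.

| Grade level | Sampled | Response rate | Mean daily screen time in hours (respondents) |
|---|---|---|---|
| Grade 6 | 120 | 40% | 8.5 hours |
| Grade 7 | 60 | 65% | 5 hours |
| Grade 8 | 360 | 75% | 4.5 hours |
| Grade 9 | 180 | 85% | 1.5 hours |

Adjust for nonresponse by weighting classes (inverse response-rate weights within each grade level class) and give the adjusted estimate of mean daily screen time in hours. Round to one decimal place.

Inverse-response-rate weighting restores each class to its sampled count, so class totals weight by n_sampled:
  Grade 6: 120 × 8.5 = 1020
  Grade 7: 60 × 5 = 300
  Grade 8: 360 × 4.5 = 1620
  Grade 9: 180 × 1.5 = 270
Adjusted estimate = 3210 / 720 = 4.45833 → 4.5.

4.5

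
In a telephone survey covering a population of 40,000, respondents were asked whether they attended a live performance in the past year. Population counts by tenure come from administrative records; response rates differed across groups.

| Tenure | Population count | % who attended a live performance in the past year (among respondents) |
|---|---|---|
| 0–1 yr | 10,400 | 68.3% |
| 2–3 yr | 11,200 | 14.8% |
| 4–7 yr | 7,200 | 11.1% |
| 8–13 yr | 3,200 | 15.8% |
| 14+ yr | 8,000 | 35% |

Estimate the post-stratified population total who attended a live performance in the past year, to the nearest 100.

12,900

Apply each group's respondent rate to its population count:
  0–1 yr: 10,400 × 68.3% = 7103.2
  2–3 yr: 11,200 × 14.8% = 1657.6
  4–7 yr: 7,200 × 11.1% = 799.2
  8–13 yr: 3,200 × 15.8% = 505.6
  14+ yr: 8,000 × 35% = 2800
Estimated total = 12865.6 → 12,900.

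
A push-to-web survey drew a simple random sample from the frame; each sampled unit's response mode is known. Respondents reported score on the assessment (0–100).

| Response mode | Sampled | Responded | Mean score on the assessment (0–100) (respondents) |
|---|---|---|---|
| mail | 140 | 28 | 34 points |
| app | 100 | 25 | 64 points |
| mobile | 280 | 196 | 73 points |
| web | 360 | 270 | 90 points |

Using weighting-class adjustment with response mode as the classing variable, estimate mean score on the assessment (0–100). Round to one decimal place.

Class response rates: mail 28/140 = 20%, app 25/100 = 25%, mobile 196/280 = 70%, web 270/360 = 75%.
With weight = n_sampled/n_responded per class, the weighted class total is n_sampled:
  mail: 140 × 34 = 4760
  app: 100 × 64 = 6400
  mobile: 280 × 73 = 20,440
  web: 360 × 90 = 32,400
Adjusted estimate = 64,000 / 880 = 72.7273 → 72.7.

72.7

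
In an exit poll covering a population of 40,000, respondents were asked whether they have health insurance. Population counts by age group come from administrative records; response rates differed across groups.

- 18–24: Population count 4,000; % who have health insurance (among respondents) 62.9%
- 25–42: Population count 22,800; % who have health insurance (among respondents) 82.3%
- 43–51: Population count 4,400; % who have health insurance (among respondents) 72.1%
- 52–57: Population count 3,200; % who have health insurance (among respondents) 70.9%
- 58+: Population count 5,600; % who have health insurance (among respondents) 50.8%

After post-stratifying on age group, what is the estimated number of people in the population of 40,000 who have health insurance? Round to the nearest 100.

Estimated count per cell = population count × respondent percentage:
  18–24: 4,000 × 62.9% = 2516
  25–42: 22,800 × 82.3% = 18764.4
  43–51: 4,400 × 72.1% = 3172.4
  52–57: 3,200 × 70.9% = 2268.8
  58+: 5,600 × 50.8% = 2844.8
Estimated total = 29566.4 → 29,600.

29,600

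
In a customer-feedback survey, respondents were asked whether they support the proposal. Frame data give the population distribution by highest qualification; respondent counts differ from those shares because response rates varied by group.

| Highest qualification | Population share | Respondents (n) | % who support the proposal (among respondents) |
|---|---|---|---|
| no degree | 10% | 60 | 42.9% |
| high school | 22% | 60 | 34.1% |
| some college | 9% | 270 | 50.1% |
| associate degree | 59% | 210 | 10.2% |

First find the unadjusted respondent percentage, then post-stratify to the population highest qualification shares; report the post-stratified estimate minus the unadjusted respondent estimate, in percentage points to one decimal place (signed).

Unadjusted (pooled respondent) estimate weights by respondent counts:
  (60/600)×42.9 + (60/600)×34.1 + (270/600)×50.1 + (210/600)×10.2 = 33.815%
Reweighting by population highest qualification shares:
  0.1×42.9 + 0.22×34.1 + 0.09×50.1 + 0.59×10.2 = 22.319%
Difference = 22.319 − 33.815 = -11.496 pp.

-11.5 percentage points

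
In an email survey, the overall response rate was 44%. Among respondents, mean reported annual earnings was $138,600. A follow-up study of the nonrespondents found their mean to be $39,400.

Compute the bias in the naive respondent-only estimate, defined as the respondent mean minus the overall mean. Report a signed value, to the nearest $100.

Nonresponse fraction = 1 − 0.44 = 0.56.
Bias = (nonresponse fraction) × (respondent mean − nonrespondent mean)
     = 0.56 × (138,600 − 39,400) = 0.56 × 99,200 = 55,552.

+$55,600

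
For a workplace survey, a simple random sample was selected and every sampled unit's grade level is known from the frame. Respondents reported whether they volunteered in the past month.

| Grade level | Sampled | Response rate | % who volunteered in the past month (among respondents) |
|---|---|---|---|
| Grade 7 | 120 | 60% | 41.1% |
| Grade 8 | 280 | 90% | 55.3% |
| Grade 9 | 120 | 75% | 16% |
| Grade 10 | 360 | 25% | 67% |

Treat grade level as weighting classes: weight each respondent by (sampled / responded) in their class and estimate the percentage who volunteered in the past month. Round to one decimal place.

52.8%

Weighting each respondent by the inverse class response rate inflates each class back to its sampled size, so the class weight is n_sampled:
  Grade 7: 120 × 41.1 = 4932
  Grade 8: 280 × 55.3 = 15,484
  Grade 9: 120 × 16 = 1920
  Grade 10: 360 × 67 = 24,120
Adjusted estimate = 46,456 / 880 = 52.7909 → 52.8%.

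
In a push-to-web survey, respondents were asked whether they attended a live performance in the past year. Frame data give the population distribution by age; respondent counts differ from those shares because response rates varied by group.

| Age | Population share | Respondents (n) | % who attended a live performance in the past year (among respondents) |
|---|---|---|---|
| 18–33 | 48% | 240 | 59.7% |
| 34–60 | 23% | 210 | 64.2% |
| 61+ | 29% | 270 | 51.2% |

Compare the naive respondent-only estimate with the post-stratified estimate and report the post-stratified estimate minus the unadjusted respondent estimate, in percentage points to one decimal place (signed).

+0.4 percentage points

Without adjustment, the pooled respondent share is:
  (240/720)×59.7 + (210/720)×64.2 + (270/720)×51.2 = 57.825%
Post-stratified estimate weights by population shares:
  0.48×59.7 + 0.23×64.2 + 0.29×51.2 = 58.27%
Difference = 58.27 − 57.825 = 0.445 pp.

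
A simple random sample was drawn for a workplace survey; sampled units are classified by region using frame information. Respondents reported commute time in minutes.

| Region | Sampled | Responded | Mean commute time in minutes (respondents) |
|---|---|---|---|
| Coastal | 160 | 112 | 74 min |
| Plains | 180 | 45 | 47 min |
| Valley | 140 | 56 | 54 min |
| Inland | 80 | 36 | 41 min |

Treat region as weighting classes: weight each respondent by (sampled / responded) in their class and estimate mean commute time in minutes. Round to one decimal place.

55.6

Response rates by class: Coastal 112/160 = 70%, Plains 45/180 = 25%, Valley 56/140 = 40%, Inland 36/80 = 45%.
With weight = n_sampled/n_responded per class, the weighted class total is n_sampled:
  Coastal: 160 × 74 = 11,840
  Plains: 180 × 47 = 8460
  Valley: 140 × 54 = 7560
  Inland: 80 × 41 = 3280
Adjusted estimate = 31,140 / 560 = 55.6071 → 55.6.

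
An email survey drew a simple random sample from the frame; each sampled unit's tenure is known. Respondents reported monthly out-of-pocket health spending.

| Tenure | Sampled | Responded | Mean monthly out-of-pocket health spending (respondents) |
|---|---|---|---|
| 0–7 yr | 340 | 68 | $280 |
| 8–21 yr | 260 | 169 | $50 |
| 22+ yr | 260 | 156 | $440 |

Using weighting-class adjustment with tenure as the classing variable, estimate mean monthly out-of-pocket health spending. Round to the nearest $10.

Response rates by class: 0–7 yr 68/340 = 20%, 8–21 yr 169/260 = 65%, 22+ yr 156/260 = 60%.
Each respondent's weight = sampled/responded in their class; summing within a class gives n_sampled, so:
  0–7 yr: 340 × 280 = 95,200
  8–21 yr: 260 × 50 = 13,000
  22+ yr: 260 × 440 = 114,400
Adjusted estimate = 222,600 / 860 = 258.837 → $260.

$260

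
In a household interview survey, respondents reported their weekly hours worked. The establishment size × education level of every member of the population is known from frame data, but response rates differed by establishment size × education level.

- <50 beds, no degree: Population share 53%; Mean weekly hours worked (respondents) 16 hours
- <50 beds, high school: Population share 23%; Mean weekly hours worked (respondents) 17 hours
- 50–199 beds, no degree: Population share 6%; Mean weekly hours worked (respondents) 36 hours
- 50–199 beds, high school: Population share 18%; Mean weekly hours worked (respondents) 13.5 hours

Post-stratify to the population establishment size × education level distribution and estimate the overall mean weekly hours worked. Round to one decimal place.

Each cell contributes population-share × respondent value:
  <50 beds, no degree: 0.53 × 16 = 8.48
  <50 beds, high school: 0.23 × 17 = 3.91
  50–199 beds, no degree: 0.06 × 36 = 2.16
  50–199 beds, high school: 0.18 × 13.5 = 2.43
Post-stratified estimate = 16.98 → 17.0.

17.0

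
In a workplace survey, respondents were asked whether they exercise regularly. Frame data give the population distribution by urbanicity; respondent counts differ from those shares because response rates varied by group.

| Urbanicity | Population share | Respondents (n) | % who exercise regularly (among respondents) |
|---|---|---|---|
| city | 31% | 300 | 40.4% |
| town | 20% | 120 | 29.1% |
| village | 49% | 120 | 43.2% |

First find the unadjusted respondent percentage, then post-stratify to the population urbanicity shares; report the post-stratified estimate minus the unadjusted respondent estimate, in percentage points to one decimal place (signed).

+1.0 percentage points

Naive respondent-only estimate (weights = respondent counts):
  (300/540)×40.4 + (120/540)×29.1 + (120/540)×43.2 = 38.5111%
Reweighting by population urbanicity shares:
  0.31×40.4 + 0.2×29.1 + 0.49×43.2 = 39.512%
Difference = 39.512 − 38.5111 = 1.0009 pp.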